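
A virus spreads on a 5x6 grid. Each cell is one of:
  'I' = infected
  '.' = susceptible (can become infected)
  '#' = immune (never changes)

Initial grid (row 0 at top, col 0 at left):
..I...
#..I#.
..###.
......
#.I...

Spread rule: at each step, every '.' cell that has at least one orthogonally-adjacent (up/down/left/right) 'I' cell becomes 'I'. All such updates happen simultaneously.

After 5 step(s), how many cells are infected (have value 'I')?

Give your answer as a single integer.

Step 0 (initial): 3 infected
Step 1: +6 new -> 9 infected
Step 2: +6 new -> 15 infected
Step 3: +5 new -> 20 infected
Step 4: +3 new -> 23 infected
Step 5: +1 new -> 24 infected

Answer: 24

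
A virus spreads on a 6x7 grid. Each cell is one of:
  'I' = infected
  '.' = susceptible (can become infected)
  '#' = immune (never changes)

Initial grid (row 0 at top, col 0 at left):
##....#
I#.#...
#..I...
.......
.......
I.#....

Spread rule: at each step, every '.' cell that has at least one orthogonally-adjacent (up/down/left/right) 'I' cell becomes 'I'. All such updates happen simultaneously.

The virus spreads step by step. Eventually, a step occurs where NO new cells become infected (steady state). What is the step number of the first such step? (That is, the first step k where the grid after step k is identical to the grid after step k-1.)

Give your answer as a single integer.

Answer: 7

Derivation:
Step 0 (initial): 3 infected
Step 1: +5 new -> 8 infected
Step 2: +9 new -> 17 infected
Step 3: +9 new -> 26 infected
Step 4: +6 new -> 32 infected
Step 5: +2 new -> 34 infected
Step 6: +1 new -> 35 infected
Step 7: +0 new -> 35 infected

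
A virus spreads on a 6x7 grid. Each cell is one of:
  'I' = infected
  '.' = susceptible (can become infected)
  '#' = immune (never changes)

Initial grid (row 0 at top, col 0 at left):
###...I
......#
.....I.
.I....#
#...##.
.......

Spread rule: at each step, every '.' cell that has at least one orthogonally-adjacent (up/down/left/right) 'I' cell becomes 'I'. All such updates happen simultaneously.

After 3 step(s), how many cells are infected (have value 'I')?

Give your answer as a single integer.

Answer: 29

Derivation:
Step 0 (initial): 3 infected
Step 1: +9 new -> 12 infected
Step 2: +10 new -> 22 infected
Step 3: +7 new -> 29 infected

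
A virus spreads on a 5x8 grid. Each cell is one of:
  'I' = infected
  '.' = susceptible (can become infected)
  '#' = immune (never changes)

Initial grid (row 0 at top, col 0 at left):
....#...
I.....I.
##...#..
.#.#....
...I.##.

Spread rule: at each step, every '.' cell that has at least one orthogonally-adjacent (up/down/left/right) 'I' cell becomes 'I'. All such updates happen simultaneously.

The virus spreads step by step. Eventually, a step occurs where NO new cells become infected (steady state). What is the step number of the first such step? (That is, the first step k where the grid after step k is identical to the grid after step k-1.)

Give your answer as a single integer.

Step 0 (initial): 3 infected
Step 1: +8 new -> 11 infected
Step 2: +10 new -> 21 infected
Step 3: +7 new -> 28 infected
Step 4: +4 new -> 32 infected
Step 5: +0 new -> 32 infected

Answer: 5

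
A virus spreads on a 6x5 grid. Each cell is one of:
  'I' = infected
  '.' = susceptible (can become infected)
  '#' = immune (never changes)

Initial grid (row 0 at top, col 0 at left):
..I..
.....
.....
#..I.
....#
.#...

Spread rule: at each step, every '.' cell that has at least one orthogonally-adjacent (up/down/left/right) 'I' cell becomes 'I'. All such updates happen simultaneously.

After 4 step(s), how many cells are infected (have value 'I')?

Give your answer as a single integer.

Answer: 26

Derivation:
Step 0 (initial): 2 infected
Step 1: +7 new -> 9 infected
Step 2: +9 new -> 18 infected
Step 3: +6 new -> 24 infected
Step 4: +2 new -> 26 infected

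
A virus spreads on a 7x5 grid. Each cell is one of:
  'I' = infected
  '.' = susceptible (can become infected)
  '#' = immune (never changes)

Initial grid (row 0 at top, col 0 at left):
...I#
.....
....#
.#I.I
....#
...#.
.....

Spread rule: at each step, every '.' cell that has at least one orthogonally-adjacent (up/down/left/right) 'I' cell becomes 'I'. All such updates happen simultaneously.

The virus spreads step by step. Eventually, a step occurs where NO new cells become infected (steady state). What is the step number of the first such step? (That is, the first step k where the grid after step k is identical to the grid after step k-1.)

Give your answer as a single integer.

Answer: 7

Derivation:
Step 0 (initial): 3 infected
Step 1: +5 new -> 8 infected
Step 2: +8 new -> 16 infected
Step 3: +6 new -> 22 infected
Step 4: +5 new -> 27 infected
Step 5: +2 new -> 29 infected
Step 6: +1 new -> 30 infected
Step 7: +0 new -> 30 infected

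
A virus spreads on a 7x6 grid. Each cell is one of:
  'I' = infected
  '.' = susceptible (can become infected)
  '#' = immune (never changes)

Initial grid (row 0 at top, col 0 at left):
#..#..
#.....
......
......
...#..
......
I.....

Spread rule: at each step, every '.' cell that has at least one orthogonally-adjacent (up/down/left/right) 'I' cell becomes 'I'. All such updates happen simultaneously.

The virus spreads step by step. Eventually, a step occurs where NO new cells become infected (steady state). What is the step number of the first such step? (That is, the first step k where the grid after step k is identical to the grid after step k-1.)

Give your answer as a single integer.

Step 0 (initial): 1 infected
Step 1: +2 new -> 3 infected
Step 2: +3 new -> 6 infected
Step 3: +4 new -> 10 infected
Step 4: +5 new -> 15 infected
Step 5: +4 new -> 19 infected
Step 6: +5 new -> 24 infected
Step 7: +5 new -> 29 infected
Step 8: +4 new -> 33 infected
Step 9: +2 new -> 35 infected
Step 10: +2 new -> 37 infected
Step 11: +1 new -> 38 infected
Step 12: +0 new -> 38 infected

Answer: 12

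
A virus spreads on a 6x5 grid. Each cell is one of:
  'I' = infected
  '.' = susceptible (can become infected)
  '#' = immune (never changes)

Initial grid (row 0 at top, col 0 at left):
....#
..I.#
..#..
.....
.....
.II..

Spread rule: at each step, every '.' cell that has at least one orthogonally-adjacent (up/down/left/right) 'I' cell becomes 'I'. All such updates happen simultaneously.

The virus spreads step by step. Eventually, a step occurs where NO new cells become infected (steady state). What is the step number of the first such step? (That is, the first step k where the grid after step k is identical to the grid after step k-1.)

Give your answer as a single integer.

Answer: 5

Derivation:
Step 0 (initial): 3 infected
Step 1: +7 new -> 10 infected
Step 2: +10 new -> 20 infected
Step 3: +6 new -> 26 infected
Step 4: +1 new -> 27 infected
Step 5: +0 new -> 27 infected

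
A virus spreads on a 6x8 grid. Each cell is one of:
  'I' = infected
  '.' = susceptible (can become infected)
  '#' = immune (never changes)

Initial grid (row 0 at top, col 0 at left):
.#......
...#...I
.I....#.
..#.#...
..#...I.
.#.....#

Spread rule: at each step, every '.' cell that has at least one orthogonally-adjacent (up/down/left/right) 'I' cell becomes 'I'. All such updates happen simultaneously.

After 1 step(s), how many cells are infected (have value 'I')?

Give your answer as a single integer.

Answer: 14

Derivation:
Step 0 (initial): 3 infected
Step 1: +11 new -> 14 infected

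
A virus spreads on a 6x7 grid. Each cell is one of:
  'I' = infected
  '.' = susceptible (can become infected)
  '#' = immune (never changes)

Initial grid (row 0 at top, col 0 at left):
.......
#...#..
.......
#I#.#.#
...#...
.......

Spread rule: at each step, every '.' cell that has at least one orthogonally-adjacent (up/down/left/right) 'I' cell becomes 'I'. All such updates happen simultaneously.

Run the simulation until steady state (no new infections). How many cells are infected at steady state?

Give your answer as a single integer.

Answer: 35

Derivation:
Step 0 (initial): 1 infected
Step 1: +2 new -> 3 infected
Step 2: +6 new -> 9 infected
Step 3: +5 new -> 14 infected
Step 4: +6 new -> 20 infected
Step 5: +3 new -> 23 infected
Step 6: +6 new -> 29 infected
Step 7: +4 new -> 33 infected
Step 8: +2 new -> 35 infected
Step 9: +0 new -> 35 infected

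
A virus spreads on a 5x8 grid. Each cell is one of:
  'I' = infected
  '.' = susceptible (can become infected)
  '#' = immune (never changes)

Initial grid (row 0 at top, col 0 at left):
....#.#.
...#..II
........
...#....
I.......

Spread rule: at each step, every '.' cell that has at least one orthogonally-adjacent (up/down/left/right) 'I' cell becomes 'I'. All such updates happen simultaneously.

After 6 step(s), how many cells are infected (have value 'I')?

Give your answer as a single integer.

Answer: 35

Derivation:
Step 0 (initial): 3 infected
Step 1: +6 new -> 9 infected
Step 2: +8 new -> 17 infected
Step 3: +8 new -> 25 infected
Step 4: +7 new -> 32 infected
Step 5: +2 new -> 34 infected
Step 6: +1 new -> 35 infected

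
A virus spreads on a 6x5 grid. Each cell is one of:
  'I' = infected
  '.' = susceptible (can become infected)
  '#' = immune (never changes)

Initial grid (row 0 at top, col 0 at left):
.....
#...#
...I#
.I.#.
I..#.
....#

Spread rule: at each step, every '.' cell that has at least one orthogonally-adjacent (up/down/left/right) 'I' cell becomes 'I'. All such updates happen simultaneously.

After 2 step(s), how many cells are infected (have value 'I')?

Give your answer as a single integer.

Step 0 (initial): 3 infected
Step 1: +7 new -> 10 infected
Step 2: +6 new -> 16 infected

Answer: 16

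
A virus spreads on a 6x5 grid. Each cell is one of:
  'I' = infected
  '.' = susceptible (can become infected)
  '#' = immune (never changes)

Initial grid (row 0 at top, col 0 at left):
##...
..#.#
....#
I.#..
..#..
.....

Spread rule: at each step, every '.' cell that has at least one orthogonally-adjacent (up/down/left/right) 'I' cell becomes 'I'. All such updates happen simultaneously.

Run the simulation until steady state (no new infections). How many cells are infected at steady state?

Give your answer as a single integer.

Answer: 23

Derivation:
Step 0 (initial): 1 infected
Step 1: +3 new -> 4 infected
Step 2: +4 new -> 8 infected
Step 3: +3 new -> 11 infected
Step 4: +2 new -> 13 infected
Step 5: +3 new -> 16 infected
Step 6: +4 new -> 20 infected
Step 7: +3 new -> 23 infected
Step 8: +0 new -> 23 infected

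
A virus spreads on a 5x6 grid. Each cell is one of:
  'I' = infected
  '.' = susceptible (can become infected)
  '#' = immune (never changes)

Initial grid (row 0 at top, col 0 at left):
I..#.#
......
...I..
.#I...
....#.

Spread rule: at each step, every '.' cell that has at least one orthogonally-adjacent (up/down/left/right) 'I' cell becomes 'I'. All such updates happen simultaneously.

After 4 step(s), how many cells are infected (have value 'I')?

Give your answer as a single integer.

Answer: 26

Derivation:
Step 0 (initial): 3 infected
Step 1: +7 new -> 10 infected
Step 2: +10 new -> 20 infected
Step 3: +5 new -> 25 infected
Step 4: +1 new -> 26 infected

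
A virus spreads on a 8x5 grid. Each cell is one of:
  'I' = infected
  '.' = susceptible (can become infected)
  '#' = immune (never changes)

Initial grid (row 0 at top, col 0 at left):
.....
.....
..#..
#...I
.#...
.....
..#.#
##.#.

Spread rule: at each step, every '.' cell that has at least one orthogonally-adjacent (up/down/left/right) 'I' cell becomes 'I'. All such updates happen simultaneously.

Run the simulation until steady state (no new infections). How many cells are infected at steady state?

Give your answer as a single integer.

Step 0 (initial): 1 infected
Step 1: +3 new -> 4 infected
Step 2: +5 new -> 9 infected
Step 3: +5 new -> 14 infected
Step 4: +5 new -> 19 infected
Step 5: +4 new -> 23 infected
Step 6: +4 new -> 27 infected
Step 7: +3 new -> 30 infected
Step 8: +0 new -> 30 infected

Answer: 30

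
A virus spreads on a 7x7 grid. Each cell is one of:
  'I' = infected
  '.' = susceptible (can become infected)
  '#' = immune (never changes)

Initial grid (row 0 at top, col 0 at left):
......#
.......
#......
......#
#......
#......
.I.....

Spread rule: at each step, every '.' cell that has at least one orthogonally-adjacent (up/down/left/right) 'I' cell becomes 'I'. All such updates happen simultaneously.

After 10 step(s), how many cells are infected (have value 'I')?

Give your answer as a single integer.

Answer: 44

Derivation:
Step 0 (initial): 1 infected
Step 1: +3 new -> 4 infected
Step 2: +3 new -> 7 infected
Step 3: +4 new -> 11 infected
Step 4: +6 new -> 17 infected
Step 5: +6 new -> 23 infected
Step 6: +7 new -> 30 infected
Step 7: +6 new -> 36 infected
Step 8: +3 new -> 39 infected
Step 9: +3 new -> 42 infected
Step 10: +2 new -> 44 infected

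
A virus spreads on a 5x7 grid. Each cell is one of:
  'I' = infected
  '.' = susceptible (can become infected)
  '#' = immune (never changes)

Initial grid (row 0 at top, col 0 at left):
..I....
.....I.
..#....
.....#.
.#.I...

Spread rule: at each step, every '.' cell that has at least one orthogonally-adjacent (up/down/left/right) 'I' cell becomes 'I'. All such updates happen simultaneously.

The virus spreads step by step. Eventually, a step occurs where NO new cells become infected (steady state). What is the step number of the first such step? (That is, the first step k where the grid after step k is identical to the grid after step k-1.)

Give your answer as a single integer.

Step 0 (initial): 3 infected
Step 1: +10 new -> 13 infected
Step 2: +11 new -> 24 infected
Step 3: +5 new -> 29 infected
Step 4: +2 new -> 31 infected
Step 5: +1 new -> 32 infected
Step 6: +0 new -> 32 infected

Answer: 6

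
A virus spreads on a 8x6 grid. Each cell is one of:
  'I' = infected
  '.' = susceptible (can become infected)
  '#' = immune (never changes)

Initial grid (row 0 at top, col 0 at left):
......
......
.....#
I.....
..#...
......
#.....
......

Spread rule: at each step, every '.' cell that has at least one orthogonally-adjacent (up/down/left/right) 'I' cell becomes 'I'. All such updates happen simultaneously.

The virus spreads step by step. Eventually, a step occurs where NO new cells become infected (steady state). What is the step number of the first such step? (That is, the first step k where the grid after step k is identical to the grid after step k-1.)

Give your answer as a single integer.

Step 0 (initial): 1 infected
Step 1: +3 new -> 4 infected
Step 2: +5 new -> 9 infected
Step 3: +5 new -> 14 infected
Step 4: +7 new -> 21 infected
Step 5: +8 new -> 29 infected
Step 6: +7 new -> 36 infected
Step 7: +5 new -> 41 infected
Step 8: +3 new -> 44 infected
Step 9: +1 new -> 45 infected
Step 10: +0 new -> 45 infected

Answer: 10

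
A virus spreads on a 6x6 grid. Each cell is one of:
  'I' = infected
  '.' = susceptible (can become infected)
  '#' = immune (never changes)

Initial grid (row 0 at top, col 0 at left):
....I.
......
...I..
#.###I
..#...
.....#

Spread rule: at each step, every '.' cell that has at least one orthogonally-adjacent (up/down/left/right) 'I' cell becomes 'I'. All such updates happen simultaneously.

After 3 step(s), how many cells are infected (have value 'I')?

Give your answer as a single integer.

Step 0 (initial): 3 infected
Step 1: +8 new -> 11 infected
Step 2: +5 new -> 16 infected
Step 3: +6 new -> 22 infected

Answer: 22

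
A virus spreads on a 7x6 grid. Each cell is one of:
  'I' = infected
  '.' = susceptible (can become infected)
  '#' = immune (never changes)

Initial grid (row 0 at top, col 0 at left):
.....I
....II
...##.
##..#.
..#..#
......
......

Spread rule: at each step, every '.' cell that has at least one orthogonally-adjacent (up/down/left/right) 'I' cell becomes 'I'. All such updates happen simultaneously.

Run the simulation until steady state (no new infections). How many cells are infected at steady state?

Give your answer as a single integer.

Answer: 35

Derivation:
Step 0 (initial): 3 infected
Step 1: +3 new -> 6 infected
Step 2: +3 new -> 9 infected
Step 3: +3 new -> 12 infected
Step 4: +4 new -> 16 infected
Step 5: +3 new -> 19 infected
Step 6: +1 new -> 20 infected
Step 7: +2 new -> 22 infected
Step 8: +3 new -> 25 infected
Step 9: +4 new -> 29 infected
Step 10: +4 new -> 33 infected
Step 11: +2 new -> 35 infected
Step 12: +0 new -> 35 infected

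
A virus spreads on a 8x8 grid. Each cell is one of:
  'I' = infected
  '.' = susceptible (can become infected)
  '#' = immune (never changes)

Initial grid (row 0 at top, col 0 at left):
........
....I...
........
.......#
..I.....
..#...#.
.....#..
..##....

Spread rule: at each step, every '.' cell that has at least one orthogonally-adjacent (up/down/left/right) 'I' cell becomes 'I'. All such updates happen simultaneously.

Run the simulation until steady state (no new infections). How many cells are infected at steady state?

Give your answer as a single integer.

Step 0 (initial): 2 infected
Step 1: +7 new -> 9 infected
Step 2: +14 new -> 23 infected
Step 3: +13 new -> 36 infected
Step 4: +12 new -> 48 infected
Step 5: +4 new -> 52 infected
Step 6: +2 new -> 54 infected
Step 7: +2 new -> 56 infected
Step 8: +2 new -> 58 infected
Step 9: +0 new -> 58 infected

Answer: 58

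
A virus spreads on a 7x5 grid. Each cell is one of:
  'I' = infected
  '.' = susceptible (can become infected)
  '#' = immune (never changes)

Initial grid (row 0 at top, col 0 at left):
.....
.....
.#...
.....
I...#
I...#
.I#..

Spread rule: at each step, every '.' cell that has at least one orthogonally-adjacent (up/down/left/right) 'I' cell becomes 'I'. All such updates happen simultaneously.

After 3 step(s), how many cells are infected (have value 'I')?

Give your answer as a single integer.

Answer: 15

Derivation:
Step 0 (initial): 3 infected
Step 1: +4 new -> 7 infected
Step 2: +4 new -> 11 infected
Step 3: +4 new -> 15 infected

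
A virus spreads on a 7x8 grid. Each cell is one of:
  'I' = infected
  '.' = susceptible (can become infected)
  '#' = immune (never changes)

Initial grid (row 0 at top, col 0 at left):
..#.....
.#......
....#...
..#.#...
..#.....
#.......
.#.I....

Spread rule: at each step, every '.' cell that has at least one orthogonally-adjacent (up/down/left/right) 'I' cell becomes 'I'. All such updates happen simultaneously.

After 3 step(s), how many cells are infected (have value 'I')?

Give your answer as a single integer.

Answer: 13

Derivation:
Step 0 (initial): 1 infected
Step 1: +3 new -> 4 infected
Step 2: +4 new -> 8 infected
Step 3: +5 new -> 13 infected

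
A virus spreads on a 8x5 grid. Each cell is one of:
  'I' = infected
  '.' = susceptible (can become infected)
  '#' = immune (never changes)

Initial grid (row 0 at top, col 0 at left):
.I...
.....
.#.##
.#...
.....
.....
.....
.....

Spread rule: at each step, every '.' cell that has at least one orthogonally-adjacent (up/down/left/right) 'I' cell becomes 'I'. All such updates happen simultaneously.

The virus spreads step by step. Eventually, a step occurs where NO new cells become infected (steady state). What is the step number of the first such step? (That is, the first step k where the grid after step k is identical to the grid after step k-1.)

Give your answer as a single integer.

Answer: 11

Derivation:
Step 0 (initial): 1 infected
Step 1: +3 new -> 4 infected
Step 2: +3 new -> 7 infected
Step 3: +4 new -> 11 infected
Step 4: +3 new -> 14 infected
Step 5: +3 new -> 17 infected
Step 6: +5 new -> 22 infected
Step 7: +5 new -> 27 infected
Step 8: +5 new -> 32 infected
Step 9: +3 new -> 35 infected
Step 10: +1 new -> 36 infected
Step 11: +0 new -> 36 infected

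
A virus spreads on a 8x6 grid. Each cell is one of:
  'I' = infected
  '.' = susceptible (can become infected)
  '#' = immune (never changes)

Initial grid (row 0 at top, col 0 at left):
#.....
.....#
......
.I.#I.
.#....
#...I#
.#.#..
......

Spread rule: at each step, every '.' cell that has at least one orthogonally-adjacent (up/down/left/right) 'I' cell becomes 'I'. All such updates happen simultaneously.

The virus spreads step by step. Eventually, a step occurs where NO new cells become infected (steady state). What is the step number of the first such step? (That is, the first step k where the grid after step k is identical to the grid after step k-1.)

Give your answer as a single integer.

Step 0 (initial): 3 infected
Step 1: +8 new -> 11 infected
Step 2: +13 new -> 24 infected
Step 3: +9 new -> 33 infected
Step 4: +4 new -> 37 infected
Step 5: +1 new -> 38 infected
Step 6: +1 new -> 39 infected
Step 7: +1 new -> 40 infected
Step 8: +0 new -> 40 infected

Answer: 8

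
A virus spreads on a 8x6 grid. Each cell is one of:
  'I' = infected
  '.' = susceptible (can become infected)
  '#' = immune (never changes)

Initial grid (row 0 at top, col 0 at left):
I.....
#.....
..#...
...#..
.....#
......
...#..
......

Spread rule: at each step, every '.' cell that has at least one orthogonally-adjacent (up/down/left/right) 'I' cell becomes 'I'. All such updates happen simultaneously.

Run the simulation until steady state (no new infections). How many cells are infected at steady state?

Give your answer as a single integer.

Answer: 43

Derivation:
Step 0 (initial): 1 infected
Step 1: +1 new -> 2 infected
Step 2: +2 new -> 4 infected
Step 3: +3 new -> 7 infected
Step 4: +4 new -> 11 infected
Step 5: +6 new -> 17 infected
Step 6: +5 new -> 22 infected
Step 7: +6 new -> 28 infected
Step 8: +6 new -> 34 infected
Step 9: +3 new -> 37 infected
Step 10: +3 new -> 40 infected
Step 11: +2 new -> 42 infected
Step 12: +1 new -> 43 infected
Step 13: +0 new -> 43 infected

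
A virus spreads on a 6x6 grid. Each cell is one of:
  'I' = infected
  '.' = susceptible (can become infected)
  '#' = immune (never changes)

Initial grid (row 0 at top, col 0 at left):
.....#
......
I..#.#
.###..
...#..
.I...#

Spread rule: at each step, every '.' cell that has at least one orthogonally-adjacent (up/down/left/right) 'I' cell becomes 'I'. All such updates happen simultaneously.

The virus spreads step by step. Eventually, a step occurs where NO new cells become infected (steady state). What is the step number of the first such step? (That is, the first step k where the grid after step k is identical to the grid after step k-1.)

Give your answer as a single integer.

Answer: 7

Derivation:
Step 0 (initial): 2 infected
Step 1: +6 new -> 8 infected
Step 2: +6 new -> 14 infected
Step 3: +3 new -> 17 infected
Step 4: +3 new -> 20 infected
Step 5: +4 new -> 24 infected
Step 6: +4 new -> 28 infected
Step 7: +0 new -> 28 infected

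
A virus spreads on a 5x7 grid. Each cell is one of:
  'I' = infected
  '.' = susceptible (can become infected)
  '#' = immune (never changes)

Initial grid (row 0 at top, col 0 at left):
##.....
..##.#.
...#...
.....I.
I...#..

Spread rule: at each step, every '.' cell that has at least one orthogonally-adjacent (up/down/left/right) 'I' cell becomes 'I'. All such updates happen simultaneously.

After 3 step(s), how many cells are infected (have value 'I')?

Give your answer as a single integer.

Step 0 (initial): 2 infected
Step 1: +6 new -> 8 infected
Step 2: +7 new -> 15 infected
Step 3: +6 new -> 21 infected

Answer: 21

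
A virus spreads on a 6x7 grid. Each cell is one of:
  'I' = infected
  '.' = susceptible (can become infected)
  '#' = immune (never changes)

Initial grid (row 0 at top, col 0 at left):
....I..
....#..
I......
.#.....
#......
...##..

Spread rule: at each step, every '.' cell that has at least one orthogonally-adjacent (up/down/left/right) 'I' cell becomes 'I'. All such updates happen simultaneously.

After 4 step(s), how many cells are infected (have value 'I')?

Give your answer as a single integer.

Answer: 25

Derivation:
Step 0 (initial): 2 infected
Step 1: +5 new -> 7 infected
Step 2: +7 new -> 14 infected
Step 3: +6 new -> 20 infected
Step 4: +5 new -> 25 infected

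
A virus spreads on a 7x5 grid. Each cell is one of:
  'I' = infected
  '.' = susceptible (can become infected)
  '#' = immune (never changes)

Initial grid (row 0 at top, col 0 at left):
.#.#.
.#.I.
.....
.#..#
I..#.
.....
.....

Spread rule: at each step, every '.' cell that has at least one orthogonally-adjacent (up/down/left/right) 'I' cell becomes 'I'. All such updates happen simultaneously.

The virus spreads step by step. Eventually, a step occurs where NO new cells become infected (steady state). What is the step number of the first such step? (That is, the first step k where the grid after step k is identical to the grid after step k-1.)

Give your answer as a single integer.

Answer: 7

Derivation:
Step 0 (initial): 2 infected
Step 1: +6 new -> 8 infected
Step 2: +9 new -> 17 infected
Step 3: +5 new -> 22 infected
Step 4: +3 new -> 25 infected
Step 5: +2 new -> 27 infected
Step 6: +2 new -> 29 infected
Step 7: +0 new -> 29 infected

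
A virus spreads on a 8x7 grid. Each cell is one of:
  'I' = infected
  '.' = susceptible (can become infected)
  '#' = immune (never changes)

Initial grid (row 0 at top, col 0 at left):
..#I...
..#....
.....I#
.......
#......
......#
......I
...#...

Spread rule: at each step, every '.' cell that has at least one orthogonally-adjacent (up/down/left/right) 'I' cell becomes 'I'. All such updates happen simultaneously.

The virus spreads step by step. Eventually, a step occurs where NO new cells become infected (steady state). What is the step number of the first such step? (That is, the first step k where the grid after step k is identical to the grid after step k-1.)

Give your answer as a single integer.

Answer: 8

Derivation:
Step 0 (initial): 3 infected
Step 1: +7 new -> 10 infected
Step 2: +10 new -> 20 infected
Step 3: +8 new -> 28 infected
Step 4: +5 new -> 33 infected
Step 5: +7 new -> 40 infected
Step 6: +7 new -> 47 infected
Step 7: +3 new -> 50 infected
Step 8: +0 new -> 50 infected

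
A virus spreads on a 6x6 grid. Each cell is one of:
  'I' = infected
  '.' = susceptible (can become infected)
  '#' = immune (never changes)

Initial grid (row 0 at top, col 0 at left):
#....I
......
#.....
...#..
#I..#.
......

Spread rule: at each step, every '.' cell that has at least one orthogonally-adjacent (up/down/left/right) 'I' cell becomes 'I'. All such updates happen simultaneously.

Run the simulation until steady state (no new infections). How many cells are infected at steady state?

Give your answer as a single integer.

Step 0 (initial): 2 infected
Step 1: +5 new -> 7 infected
Step 2: +9 new -> 16 infected
Step 3: +7 new -> 23 infected
Step 4: +7 new -> 30 infected
Step 5: +1 new -> 31 infected
Step 6: +0 new -> 31 infected

Answer: 31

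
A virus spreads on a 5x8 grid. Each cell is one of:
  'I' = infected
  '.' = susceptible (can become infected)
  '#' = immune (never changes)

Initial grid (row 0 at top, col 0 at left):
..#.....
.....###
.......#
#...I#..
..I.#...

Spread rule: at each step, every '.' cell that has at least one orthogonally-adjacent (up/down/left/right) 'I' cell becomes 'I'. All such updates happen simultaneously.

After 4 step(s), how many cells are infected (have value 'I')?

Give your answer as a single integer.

Step 0 (initial): 2 infected
Step 1: +5 new -> 7 infected
Step 2: +6 new -> 13 infected
Step 3: +5 new -> 18 infected
Step 4: +5 new -> 23 infected

Answer: 23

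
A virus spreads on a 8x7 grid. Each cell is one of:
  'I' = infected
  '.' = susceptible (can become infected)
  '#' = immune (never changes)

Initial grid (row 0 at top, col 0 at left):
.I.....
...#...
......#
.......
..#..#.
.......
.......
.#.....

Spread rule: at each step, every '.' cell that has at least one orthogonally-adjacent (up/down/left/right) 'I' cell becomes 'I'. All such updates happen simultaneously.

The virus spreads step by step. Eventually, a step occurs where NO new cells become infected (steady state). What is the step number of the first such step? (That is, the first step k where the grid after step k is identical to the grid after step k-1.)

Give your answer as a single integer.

Answer: 13

Derivation:
Step 0 (initial): 1 infected
Step 1: +3 new -> 4 infected
Step 2: +4 new -> 8 infected
Step 3: +4 new -> 12 infected
Step 4: +6 new -> 18 infected
Step 5: +6 new -> 24 infected
Step 6: +7 new -> 31 infected
Step 7: +5 new -> 36 infected
Step 8: +5 new -> 41 infected
Step 9: +4 new -> 45 infected
Step 10: +3 new -> 48 infected
Step 11: +2 new -> 50 infected
Step 12: +1 new -> 51 infected
Step 13: +0 new -> 51 infected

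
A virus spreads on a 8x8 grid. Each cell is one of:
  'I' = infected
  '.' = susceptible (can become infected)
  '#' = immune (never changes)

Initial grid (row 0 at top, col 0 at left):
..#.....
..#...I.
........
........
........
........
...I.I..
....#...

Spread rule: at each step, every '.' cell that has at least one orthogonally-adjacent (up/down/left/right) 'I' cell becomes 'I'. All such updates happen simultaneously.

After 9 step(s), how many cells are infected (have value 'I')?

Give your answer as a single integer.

Answer: 61

Derivation:
Step 0 (initial): 3 infected
Step 1: +11 new -> 14 infected
Step 2: +15 new -> 29 infected
Step 3: +14 new -> 43 infected
Step 4: +8 new -> 51 infected
Step 5: +3 new -> 54 infected
Step 6: +2 new -> 56 infected
Step 7: +2 new -> 58 infected
Step 8: +2 new -> 60 infected
Step 9: +1 new -> 61 infected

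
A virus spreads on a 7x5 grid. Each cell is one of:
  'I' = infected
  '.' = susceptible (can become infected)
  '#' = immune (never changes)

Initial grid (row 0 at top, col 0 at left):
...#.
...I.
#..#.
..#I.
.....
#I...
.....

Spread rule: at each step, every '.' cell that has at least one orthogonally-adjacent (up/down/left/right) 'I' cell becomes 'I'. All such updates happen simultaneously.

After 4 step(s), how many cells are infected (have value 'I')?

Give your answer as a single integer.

Answer: 30

Derivation:
Step 0 (initial): 3 infected
Step 1: +7 new -> 10 infected
Step 2: +12 new -> 22 infected
Step 3: +6 new -> 28 infected
Step 4: +2 new -> 30 infected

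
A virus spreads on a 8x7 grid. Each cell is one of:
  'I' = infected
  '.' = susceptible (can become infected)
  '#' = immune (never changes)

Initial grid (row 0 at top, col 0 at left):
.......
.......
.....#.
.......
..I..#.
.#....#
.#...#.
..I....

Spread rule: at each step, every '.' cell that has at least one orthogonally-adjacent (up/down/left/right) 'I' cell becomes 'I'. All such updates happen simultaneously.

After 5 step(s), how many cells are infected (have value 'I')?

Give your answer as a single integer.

Answer: 42

Derivation:
Step 0 (initial): 2 infected
Step 1: +7 new -> 9 infected
Step 2: +9 new -> 18 infected
Step 3: +10 new -> 28 infected
Step 4: +8 new -> 36 infected
Step 5: +6 new -> 42 infected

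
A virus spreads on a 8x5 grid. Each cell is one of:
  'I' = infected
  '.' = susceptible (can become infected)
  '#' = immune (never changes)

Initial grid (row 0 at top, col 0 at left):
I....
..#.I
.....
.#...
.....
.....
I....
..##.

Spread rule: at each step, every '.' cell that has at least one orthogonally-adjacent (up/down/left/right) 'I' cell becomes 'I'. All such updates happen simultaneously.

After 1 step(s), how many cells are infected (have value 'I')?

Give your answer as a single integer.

Answer: 11

Derivation:
Step 0 (initial): 3 infected
Step 1: +8 new -> 11 infected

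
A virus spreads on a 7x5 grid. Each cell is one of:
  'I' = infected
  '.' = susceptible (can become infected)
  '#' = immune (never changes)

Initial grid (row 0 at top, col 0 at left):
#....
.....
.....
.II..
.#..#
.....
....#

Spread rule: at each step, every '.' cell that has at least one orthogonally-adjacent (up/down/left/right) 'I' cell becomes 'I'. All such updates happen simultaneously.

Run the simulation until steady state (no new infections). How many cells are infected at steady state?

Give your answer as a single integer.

Answer: 31

Derivation:
Step 0 (initial): 2 infected
Step 1: +5 new -> 7 infected
Step 2: +8 new -> 15 infected
Step 3: +9 new -> 24 infected
Step 4: +6 new -> 30 infected
Step 5: +1 new -> 31 infected
Step 6: +0 new -> 31 infected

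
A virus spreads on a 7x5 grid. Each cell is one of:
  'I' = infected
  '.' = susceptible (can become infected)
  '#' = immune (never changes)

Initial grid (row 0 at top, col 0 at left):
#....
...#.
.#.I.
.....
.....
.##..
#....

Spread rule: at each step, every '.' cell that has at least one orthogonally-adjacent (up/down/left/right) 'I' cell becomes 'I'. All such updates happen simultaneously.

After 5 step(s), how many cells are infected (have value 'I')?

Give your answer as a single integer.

Answer: 27

Derivation:
Step 0 (initial): 1 infected
Step 1: +3 new -> 4 infected
Step 2: +5 new -> 9 infected
Step 3: +7 new -> 16 infected
Step 4: +7 new -> 23 infected
Step 5: +4 new -> 27 infected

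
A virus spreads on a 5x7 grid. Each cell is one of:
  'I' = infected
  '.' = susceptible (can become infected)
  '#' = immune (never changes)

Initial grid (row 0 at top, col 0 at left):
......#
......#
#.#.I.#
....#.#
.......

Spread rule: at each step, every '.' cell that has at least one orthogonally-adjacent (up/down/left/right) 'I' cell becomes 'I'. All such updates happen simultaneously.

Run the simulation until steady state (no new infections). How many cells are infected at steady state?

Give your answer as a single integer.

Answer: 28

Derivation:
Step 0 (initial): 1 infected
Step 1: +3 new -> 4 infected
Step 2: +5 new -> 9 infected
Step 3: +6 new -> 15 infected
Step 4: +6 new -> 21 infected
Step 5: +5 new -> 26 infected
Step 6: +2 new -> 28 infected
Step 7: +0 new -> 28 infected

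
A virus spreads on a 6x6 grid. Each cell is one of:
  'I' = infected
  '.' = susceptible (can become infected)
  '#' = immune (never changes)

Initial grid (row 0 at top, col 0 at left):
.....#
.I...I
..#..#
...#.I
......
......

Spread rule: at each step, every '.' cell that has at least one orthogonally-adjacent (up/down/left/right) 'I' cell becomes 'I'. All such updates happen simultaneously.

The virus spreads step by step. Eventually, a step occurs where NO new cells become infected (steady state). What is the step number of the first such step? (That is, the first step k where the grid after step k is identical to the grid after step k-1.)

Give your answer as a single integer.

Answer: 6

Derivation:
Step 0 (initial): 3 infected
Step 1: +7 new -> 10 infected
Step 2: +9 new -> 19 infected
Step 3: +7 new -> 26 infected
Step 4: +4 new -> 30 infected
Step 5: +2 new -> 32 infected
Step 6: +0 new -> 32 infected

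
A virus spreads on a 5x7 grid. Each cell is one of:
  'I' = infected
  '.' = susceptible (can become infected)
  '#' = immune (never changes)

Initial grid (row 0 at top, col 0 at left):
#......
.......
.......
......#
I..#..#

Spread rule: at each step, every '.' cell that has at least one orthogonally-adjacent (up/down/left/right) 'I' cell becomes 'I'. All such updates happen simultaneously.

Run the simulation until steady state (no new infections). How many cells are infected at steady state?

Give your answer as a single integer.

Answer: 31

Derivation:
Step 0 (initial): 1 infected
Step 1: +2 new -> 3 infected
Step 2: +3 new -> 6 infected
Step 3: +3 new -> 9 infected
Step 4: +3 new -> 12 infected
Step 5: +4 new -> 16 infected
Step 6: +5 new -> 21 infected
Step 7: +4 new -> 25 infected
Step 8: +3 new -> 28 infected
Step 9: +2 new -> 30 infected
Step 10: +1 new -> 31 infected
Step 11: +0 new -> 31 infected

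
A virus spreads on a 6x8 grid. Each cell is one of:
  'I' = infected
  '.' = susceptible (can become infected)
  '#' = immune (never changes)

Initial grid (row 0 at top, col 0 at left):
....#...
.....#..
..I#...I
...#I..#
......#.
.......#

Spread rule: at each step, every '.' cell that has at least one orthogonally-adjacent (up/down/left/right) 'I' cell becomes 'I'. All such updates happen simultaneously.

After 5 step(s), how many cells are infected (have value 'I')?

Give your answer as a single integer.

Step 0 (initial): 3 infected
Step 1: +8 new -> 11 infected
Step 2: +14 new -> 25 infected
Step 3: +9 new -> 34 infected
Step 4: +5 new -> 39 infected
Step 5: +1 new -> 40 infected

Answer: 40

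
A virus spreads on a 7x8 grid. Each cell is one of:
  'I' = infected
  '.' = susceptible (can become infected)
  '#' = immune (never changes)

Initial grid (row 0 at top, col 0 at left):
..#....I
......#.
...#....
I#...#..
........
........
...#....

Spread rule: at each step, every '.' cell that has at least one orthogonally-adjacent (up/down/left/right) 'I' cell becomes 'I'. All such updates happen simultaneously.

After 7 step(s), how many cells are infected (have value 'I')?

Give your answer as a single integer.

Answer: 49

Derivation:
Step 0 (initial): 2 infected
Step 1: +4 new -> 6 infected
Step 2: +6 new -> 12 infected
Step 3: +10 new -> 22 infected
Step 4: +11 new -> 33 infected
Step 5: +8 new -> 41 infected
Step 6: +5 new -> 46 infected
Step 7: +3 new -> 49 infected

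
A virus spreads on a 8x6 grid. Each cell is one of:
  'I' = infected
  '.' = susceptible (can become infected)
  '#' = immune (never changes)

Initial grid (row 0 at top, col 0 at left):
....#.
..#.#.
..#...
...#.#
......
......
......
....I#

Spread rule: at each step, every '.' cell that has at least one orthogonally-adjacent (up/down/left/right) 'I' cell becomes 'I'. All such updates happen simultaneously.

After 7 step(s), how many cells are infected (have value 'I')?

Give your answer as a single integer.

Step 0 (initial): 1 infected
Step 1: +2 new -> 3 infected
Step 2: +4 new -> 7 infected
Step 3: +5 new -> 12 infected
Step 4: +6 new -> 18 infected
Step 5: +4 new -> 22 infected
Step 6: +5 new -> 27 infected
Step 7: +4 new -> 31 infected

Answer: 31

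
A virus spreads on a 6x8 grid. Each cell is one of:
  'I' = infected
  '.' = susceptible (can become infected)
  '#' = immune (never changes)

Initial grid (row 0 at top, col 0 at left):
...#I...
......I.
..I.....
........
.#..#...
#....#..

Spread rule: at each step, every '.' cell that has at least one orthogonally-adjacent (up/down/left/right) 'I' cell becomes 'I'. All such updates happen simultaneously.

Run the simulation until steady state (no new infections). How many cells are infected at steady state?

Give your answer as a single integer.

Step 0 (initial): 3 infected
Step 1: +10 new -> 13 infected
Step 2: +12 new -> 25 infected
Step 3: +9 new -> 34 infected
Step 4: +7 new -> 41 infected
Step 5: +2 new -> 43 infected
Step 6: +0 new -> 43 infected

Answer: 43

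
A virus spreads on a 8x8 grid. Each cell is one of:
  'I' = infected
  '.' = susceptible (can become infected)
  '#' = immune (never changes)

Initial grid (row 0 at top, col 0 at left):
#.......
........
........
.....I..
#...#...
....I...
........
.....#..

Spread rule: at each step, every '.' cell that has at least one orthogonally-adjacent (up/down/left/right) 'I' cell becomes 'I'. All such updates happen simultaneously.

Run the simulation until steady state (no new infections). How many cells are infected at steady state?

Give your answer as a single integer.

Answer: 60

Derivation:
Step 0 (initial): 2 infected
Step 1: +7 new -> 9 infected
Step 2: +12 new -> 21 infected
Step 3: +13 new -> 34 infected
Step 4: +12 new -> 46 infected
Step 5: +8 new -> 54 infected
Step 6: +4 new -> 58 infected
Step 7: +2 new -> 60 infected
Step 8: +0 new -> 60 infected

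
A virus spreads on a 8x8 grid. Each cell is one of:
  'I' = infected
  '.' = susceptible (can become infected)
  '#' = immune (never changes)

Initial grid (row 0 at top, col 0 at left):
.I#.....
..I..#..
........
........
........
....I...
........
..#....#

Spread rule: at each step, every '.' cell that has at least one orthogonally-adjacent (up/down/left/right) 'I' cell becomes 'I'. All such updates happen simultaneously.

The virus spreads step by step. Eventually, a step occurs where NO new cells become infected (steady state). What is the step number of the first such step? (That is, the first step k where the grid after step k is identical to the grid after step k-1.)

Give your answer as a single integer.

Answer: 8

Derivation:
Step 0 (initial): 3 infected
Step 1: +8 new -> 11 infected
Step 2: +14 new -> 25 infected
Step 3: +14 new -> 39 infected
Step 4: +10 new -> 49 infected
Step 5: +6 new -> 55 infected
Step 6: +4 new -> 59 infected
Step 7: +1 new -> 60 infected
Step 8: +0 new -> 60 infected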